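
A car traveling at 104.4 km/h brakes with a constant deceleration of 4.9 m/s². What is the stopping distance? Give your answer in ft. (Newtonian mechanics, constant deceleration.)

v₀ = 104.4 km/h × 0.2777777777777778 = 29.0 m/s
d = v₀² / (2a) = 29.0² / (2 × 4.9) = 841.0 / 9.8 = 85.8163 m
d = 85.8163 m / 0.3048 = 281.5 ft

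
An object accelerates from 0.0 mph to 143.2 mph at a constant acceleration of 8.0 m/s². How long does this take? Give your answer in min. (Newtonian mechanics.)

v₀ = 0.0 mph × 0.44704 = 0.0 m/s
v = 143.2 mph × 0.44704 = 64.0161 m/s
t = (v - v₀) / a = (64.0161 - 0.0) / 8.0 = 8.00201 s
t = 8.00201 s / 60.0 = 0.1334 min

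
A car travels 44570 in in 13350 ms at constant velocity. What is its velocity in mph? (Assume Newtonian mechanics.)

d = 44570 in × 0.0254 = 1132.08 m
t = 13350 ms × 0.001 = 13.35 s
v = d / t = 1132.08 / 13.35 = 84.8 m/s
v = 84.8 m/s / 0.44704 = 189.7 mph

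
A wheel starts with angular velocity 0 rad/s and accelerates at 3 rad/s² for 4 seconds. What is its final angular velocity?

ω = ω₀ + αt = 0 + 3 × 4 = 12 rad/s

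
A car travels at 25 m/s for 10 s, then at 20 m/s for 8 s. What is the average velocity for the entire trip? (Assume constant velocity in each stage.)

d₁ = v₁t₁ = 25 × 10 = 250 m
d₂ = v₂t₂ = 20 × 8 = 160 m
d_total = 410 m, t_total = 18 s
v_avg = d_total/t_total = 410/18 = 22.78 m/s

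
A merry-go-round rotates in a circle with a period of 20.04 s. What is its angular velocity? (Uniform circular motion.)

ω = 2π/T = 2π/20.04 = 0.3135 rad/s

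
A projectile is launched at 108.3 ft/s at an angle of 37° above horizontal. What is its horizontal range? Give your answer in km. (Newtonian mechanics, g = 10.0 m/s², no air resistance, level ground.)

v₀ = 108.3 ft/s × 0.3048 = 33.0098 m/s
R = v₀² × sin(2θ) / g = 33.0098² × sin(2 × 37°) / 10.0 = 1089.65 × 0.961262 / 10.0 = 104.744 m
R = 104.744 m / 1000.0 = 0.1047 km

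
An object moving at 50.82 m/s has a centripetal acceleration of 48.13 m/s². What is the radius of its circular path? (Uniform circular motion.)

r = v²/a_c = 50.82²/48.13 = 53.66 m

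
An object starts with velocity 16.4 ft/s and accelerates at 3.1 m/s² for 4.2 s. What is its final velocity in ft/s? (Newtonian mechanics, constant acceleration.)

v₀ = 16.4 ft/s × 0.3048 = 4.99872 m/s
v = v₀ + a × t = 4.99872 + 3.1 × 4.2 = 18.0187 m/s
v = 18.0187 m/s / 0.3048 = 59.12 ft/s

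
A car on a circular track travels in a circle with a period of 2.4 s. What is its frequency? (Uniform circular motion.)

f = 1/T = 1/2.4 = 0.4167 Hz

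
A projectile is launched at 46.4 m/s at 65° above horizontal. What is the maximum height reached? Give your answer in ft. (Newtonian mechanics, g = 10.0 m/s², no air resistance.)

H = v₀² × sin²(θ) / (2g) = 46.4² × sin(65°)² / (2 × 10.0) = 2152.96 × 0.821394 / 20.0 = 88.4214 m
H = 88.4214 m / 0.3048 = 290.1 ft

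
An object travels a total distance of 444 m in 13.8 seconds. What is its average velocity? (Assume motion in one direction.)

v_avg = Δd / Δt = 444 / 13.8 = 32.17 m/s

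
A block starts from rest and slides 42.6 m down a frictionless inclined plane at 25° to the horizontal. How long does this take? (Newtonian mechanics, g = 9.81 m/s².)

a = g sin(θ) = 9.81 × sin(25°) = 4.1459 m/s²
t = √(2d/a) = √(2 × 42.6 / 4.1459) = 4.53 s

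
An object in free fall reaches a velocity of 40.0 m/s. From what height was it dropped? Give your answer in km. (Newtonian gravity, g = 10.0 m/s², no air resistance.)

h = v² / (2g) = 40.0² / (2 × 10.0) = 80.0 m
h = 80.0 m / 1000.0 = 0.08 km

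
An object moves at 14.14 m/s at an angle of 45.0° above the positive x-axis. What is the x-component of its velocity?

vₓ = v cos(θ) = 14.14 × cos(45.0°) = 10.0 m/s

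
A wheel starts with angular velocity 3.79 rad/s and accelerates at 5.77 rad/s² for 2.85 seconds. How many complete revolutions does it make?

θ = ω₀t + ½αt² = 3.79×2.85 + ½×5.77×2.85² = 34.2349125 rad
Total revolutions = θ/(2π) = 34.2349125/(2π) = 5.45
Complete revolutions = ⌊5.45⌋ = 5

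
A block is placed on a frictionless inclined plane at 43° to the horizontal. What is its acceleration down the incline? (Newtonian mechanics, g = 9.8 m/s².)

a = g sin(θ) = 9.8 × sin(43°) = 9.8 × 0.682 = 6.68 m/s²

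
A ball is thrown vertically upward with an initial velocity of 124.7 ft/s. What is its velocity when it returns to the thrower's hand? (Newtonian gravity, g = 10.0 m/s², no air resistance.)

By conservation of energy (no air resistance), the ball returns to the throw height with the same speed as launch, but directed downward.
|v_ground| = v₀ = 124.7 ft/s
v_ground = 124.7 ft/s (downward)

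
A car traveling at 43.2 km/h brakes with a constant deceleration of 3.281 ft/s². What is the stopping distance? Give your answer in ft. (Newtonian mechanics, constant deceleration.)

v₀ = 43.2 km/h × 0.2777777777777778 = 12.0 m/s
a = 3.281 ft/s² × 0.3048 = 1.00005 m/s²
d = v₀² / (2a) = 12.0² / (2 × 1.00005) = 144.0 / 2.0001 = 71.9964 m
d = 71.9964 m / 0.3048 = 236.2 ft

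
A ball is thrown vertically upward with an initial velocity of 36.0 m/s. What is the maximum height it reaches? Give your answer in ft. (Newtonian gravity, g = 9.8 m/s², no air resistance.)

h_max = v₀² / (2g) = 36.0² / (2 × 9.8) = 1296.0 / 19.6 = 66.1224 m
h_max = 66.1224 m / 0.3048 = 216.9 ft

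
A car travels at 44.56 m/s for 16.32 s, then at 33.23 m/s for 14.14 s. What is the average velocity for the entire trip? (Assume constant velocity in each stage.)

d₁ = v₁t₁ = 44.56 × 16.32 = 727.2192 m
d₂ = v₂t₂ = 33.23 × 14.14 = 469.8722 m
d_total = 1197.0914 m, t_total = 30.46 s
v_avg = d_total/t_total = 1197.0914/30.46 = 39.3 m/s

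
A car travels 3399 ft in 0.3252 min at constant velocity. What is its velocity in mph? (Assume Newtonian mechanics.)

d = 3399 ft × 0.3048 = 1036.02 m
t = 0.3252 min × 60.0 = 19.512 s
v = d / t = 1036.02 / 19.512 = 53.0966 m/s
v = 53.0966 m/s / 0.44704 = 118.8 mph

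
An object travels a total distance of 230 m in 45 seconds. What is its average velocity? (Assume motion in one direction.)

v_avg = Δd / Δt = 230 / 45 = 5.11 m/s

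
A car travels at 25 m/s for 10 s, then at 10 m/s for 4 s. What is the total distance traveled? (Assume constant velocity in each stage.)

d₁ = v₁t₁ = 25 × 10 = 250 m
d₂ = v₂t₂ = 10 × 4 = 40 m
d_total = 250 + 40 = 290 m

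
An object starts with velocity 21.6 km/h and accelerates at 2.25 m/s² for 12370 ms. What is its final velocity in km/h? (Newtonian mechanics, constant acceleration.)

v₀ = 21.6 km/h × 0.2777777777777778 = 6.0 m/s
t = 12370 ms × 0.001 = 12.37 s
v = v₀ + a × t = 6.0 + 2.25 × 12.37 = 33.8325 m/s
v = 33.8325 m/s / 0.2777777777777778 = 121.8 km/h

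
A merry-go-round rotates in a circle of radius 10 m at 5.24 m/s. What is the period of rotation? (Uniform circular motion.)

T = 2πr/v = 2π×10/5.24 = 11.99 s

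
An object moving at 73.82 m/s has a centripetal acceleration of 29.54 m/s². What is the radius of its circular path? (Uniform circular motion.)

r = v²/a_c = 73.82²/29.54 = 184.48 m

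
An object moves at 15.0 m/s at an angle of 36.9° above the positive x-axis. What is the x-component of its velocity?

vₓ = v cos(θ) = 15.0 × cos(36.9°) = 12.0 m/s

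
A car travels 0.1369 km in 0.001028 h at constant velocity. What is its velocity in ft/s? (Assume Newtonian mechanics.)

d = 0.1369 km × 1000.0 = 136.9 m
t = 0.001028 h × 3600.0 = 3.7008 s
v = d / t = 136.9 / 3.7008 = 36.992 m/s
v = 36.992 m/s / 0.3048 = 121.4 ft/s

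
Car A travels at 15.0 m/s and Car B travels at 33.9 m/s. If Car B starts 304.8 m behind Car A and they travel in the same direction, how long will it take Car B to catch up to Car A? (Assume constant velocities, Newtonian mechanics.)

Relative speed: v_rel = 33.9 - 15.0 = 18.9 m/s
Time to catch: t = d₀/v_rel = 304.8/18.9 = 16.13 s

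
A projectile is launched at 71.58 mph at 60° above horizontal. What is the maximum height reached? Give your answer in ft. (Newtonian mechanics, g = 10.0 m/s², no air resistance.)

v₀ = 71.58 mph × 0.44704 = 31.9991 m/s
H = v₀² × sin²(θ) / (2g) = 31.9991² × sin(60°)² / (2 × 10.0) = 1023.94 × 0.75 / 20.0 = 38.3978 m
H = 38.3978 m / 0.3048 = 126.0 ft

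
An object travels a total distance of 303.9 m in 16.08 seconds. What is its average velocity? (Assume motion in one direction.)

v_avg = Δd / Δt = 303.9 / 16.08 = 18.9 m/s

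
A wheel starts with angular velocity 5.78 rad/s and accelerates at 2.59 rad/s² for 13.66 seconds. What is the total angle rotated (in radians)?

θ = ω₀t + ½αt² = 5.78×13.66 + ½×2.59×13.66² = 320.6 rad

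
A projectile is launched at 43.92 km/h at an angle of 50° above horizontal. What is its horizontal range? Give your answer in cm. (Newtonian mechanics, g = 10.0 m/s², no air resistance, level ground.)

v₀ = 43.92 km/h × 0.2777777777777778 = 12.2 m/s
R = v₀² × sin(2θ) / g = 12.2² × sin(2 × 50°) / 10.0 = 148.84 × 0.984808 / 10.0 = 14.6579 m
R = 14.6579 m / 0.01 = 1466 cm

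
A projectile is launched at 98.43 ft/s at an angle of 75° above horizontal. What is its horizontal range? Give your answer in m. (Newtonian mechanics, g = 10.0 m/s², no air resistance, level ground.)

v₀ = 98.43 ft/s × 0.3048 = 30.0015 m/s
R = v₀² × sin(2θ) / g = 30.0015² × sin(2 × 75°) / 10.0 = 900.09 × 0.5 / 10.0 = 45.0 m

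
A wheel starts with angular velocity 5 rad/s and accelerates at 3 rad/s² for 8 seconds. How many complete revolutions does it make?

θ = ω₀t + ½αt² = 5×8 + ½×3×8² = 136.0 rad
Total revolutions = θ/(2π) = 136.0/(2π) = 21.65
Complete revolutions = ⌊21.65⌋ = 21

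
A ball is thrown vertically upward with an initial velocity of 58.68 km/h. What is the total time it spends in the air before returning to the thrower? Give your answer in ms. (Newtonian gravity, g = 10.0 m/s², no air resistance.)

v₀ = 58.68 km/h × 0.2777777777777778 = 16.3 m/s
t_total = 2 × v₀ / g = 2 × 16.3 / 10.0 = 3.26 s
t_total = 3.26 s / 0.001 = 3260 ms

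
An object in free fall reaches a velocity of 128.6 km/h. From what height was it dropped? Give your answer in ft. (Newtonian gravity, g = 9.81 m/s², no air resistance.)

v = 128.6 km/h × 0.2777777777777778 = 35.7222 m/s
h = v² / (2g) = 35.7222² / (2 × 9.81) = 65.0395 m
h = 65.0395 m / 0.3048 = 213.4 ft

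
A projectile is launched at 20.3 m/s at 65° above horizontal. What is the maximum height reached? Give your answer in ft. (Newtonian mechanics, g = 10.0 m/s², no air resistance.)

H = v₀² × sin²(θ) / (2g) = 20.3² × sin(65°)² / (2 × 10.0) = 412.09 × 0.821394 / 20.0 = 16.9244 m
H = 16.9244 m / 0.3048 = 55.53 ft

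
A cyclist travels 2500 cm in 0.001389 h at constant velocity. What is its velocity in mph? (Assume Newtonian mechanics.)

d = 2500 cm × 0.01 = 25.0 m
t = 0.001389 h × 3600.0 = 5.0004 s
v = d / t = 25.0 / 5.0004 = 4.9996 m/s
v = 4.9996 m/s / 0.44704 = 11.18 mph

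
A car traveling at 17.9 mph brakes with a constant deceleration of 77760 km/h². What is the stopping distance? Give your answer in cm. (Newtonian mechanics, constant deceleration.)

v₀ = 17.9 mph × 0.44704 = 8.00202 m/s
a = 77760 km/h² × 7.716049382716049e-05 = 6.0 m/s²
d = v₀² / (2a) = 8.00202² / (2 × 6.0) = 64.0323 / 12.0 = 5.33603 m
d = 5.33603 m / 0.01 = 533.6 cm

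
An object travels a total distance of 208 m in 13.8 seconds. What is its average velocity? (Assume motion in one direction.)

v_avg = Δd / Δt = 208 / 13.8 = 15.07 m/s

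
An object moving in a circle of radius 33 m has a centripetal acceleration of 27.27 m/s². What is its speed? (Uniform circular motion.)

v = √(a_c × r) = √(27.27 × 33) = 30.0 m/s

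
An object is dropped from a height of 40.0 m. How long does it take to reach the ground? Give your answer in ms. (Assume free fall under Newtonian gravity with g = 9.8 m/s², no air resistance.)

t = √(2h/g) = √(2 × 40.0 / 9.8) = 2.85714 s
t = 2.85714 s / 0.001 = 2857 ms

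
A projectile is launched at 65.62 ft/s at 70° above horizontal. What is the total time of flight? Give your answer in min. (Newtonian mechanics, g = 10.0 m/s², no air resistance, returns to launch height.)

v₀ = 65.62 ft/s × 0.3048 = 20.001 m/s
T = 2 × v₀ × sin(θ) / g = 2 × 20.001 × sin(70°) / 10.0 = 2 × 20.001 × 0.939693 / 10.0 = 3.75896 s
T = 3.75896 s / 60.0 = 0.06265 min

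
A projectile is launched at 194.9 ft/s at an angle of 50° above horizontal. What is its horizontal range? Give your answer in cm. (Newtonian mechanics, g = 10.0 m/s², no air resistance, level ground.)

v₀ = 194.9 ft/s × 0.3048 = 59.4055 m/s
R = v₀² × sin(2θ) / g = 59.4055² × sin(2 × 50°) / 10.0 = 3529.01 × 0.984808 / 10.0 = 347.54 m
R = 347.54 m / 0.01 = 34750 cm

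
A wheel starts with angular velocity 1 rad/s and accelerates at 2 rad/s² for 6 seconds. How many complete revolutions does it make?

θ = ω₀t + ½αt² = 1×6 + ½×2×6² = 42.0 rad
Total revolutions = θ/(2π) = 42.0/(2π) = 6.68
Complete revolutions = ⌊6.68⌋ = 6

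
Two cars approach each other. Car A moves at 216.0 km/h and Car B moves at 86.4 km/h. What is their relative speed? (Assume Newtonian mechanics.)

v_rel = v_A + v_B = 216.0 + 86.4 = 302.4 km/h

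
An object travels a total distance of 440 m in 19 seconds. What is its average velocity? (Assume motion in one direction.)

v_avg = Δd / Δt = 440 / 19 = 23.16 m/s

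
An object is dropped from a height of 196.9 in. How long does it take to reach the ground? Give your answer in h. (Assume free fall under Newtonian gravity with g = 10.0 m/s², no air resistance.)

h = 196.9 in × 0.0254 = 5.00126 m
t = √(2h/g) = √(2 × 5.00126 / 10.0) = 1.00013 s
t = 1.00013 s / 3600.0 = 0.0002778 h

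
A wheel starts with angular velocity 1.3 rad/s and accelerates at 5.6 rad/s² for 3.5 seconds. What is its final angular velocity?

ω = ω₀ + αt = 1.3 + 5.6 × 3.5 = 20.9 rad/s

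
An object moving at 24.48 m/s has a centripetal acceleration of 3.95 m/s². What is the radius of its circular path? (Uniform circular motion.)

r = v²/a_c = 24.48²/3.95 = 151.71 m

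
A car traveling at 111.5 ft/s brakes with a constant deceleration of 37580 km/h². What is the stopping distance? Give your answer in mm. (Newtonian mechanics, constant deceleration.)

v₀ = 111.5 ft/s × 0.3048 = 33.9852 m/s
a = 37580 km/h² × 7.716049382716049e-05 = 2.89969 m/s²
d = v₀² / (2a) = 33.9852² / (2 × 2.89969) = 1154.99 / 5.79938 = 199.157 m
d = 199.157 m / 0.001 = 199200 mm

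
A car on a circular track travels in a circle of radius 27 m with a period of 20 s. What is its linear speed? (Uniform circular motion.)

v = 2πr/T = 2π×27/20 = 8.48 m/s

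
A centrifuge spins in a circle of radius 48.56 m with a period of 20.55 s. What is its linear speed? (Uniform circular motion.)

v = 2πr/T = 2π×48.56/20.55 = 14.85 m/s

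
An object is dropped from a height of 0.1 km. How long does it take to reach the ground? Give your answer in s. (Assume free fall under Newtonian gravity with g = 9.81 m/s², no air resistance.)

h = 0.1 km × 1000.0 = 100.0 m
t = √(2h/g) = √(2 × 100.0 / 9.81) = 4.515 s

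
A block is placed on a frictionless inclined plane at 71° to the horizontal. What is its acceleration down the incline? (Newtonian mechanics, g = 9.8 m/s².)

a = g sin(θ) = 9.8 × sin(71°) = 9.8 × 0.9455 = 9.27 m/s²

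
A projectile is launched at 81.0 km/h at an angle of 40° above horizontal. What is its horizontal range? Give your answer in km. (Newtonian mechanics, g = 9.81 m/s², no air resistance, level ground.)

v₀ = 81.0 km/h × 0.2777777777777778 = 22.5 m/s
R = v₀² × sin(2θ) / g = 22.5² × sin(2 × 40°) / 9.81 = 506.25 × 0.984808 / 9.81 = 50.8215 m
R = 50.8215 m / 1000.0 = 0.05082 km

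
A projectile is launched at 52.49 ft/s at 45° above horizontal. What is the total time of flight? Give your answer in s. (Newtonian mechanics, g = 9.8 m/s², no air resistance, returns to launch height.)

v₀ = 52.49 ft/s × 0.3048 = 15.999 m/s
T = 2 × v₀ × sin(θ) / g = 2 × 15.999 × sin(45°) / 9.8 = 2 × 15.999 × 0.707107 / 9.8 = 2.309 s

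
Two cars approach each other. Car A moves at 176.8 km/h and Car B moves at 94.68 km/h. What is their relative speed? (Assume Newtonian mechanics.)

v_rel = v_A + v_B = 176.8 + 94.68 = 271.48 km/h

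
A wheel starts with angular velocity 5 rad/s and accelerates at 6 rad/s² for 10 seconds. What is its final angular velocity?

ω = ω₀ + αt = 5 + 6 × 10 = 65 rad/s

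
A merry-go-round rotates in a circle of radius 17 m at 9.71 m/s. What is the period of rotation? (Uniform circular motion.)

T = 2πr/v = 2π×17/9.71 = 11.0 s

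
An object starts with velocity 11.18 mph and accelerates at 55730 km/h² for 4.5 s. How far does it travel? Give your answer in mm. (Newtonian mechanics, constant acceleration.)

v₀ = 11.18 mph × 0.44704 = 4.99791 m/s
a = 55730 km/h² × 7.716049382716049e-05 = 4.30015 m/s²
d = v₀ × t + ½ × a × t² = 4.99791 × 4.5 + 0.5 × 4.30015 × 4.5² = 66.0296 m
d = 66.0296 m / 0.001 = 66030 mm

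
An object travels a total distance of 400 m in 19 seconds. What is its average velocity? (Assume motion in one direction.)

v_avg = Δd / Δt = 400 / 19 = 21.05 m/s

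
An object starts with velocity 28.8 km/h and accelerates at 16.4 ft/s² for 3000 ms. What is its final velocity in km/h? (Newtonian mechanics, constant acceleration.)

v₀ = 28.8 km/h × 0.2777777777777778 = 8.0 m/s
a = 16.4 ft/s² × 0.3048 = 4.99872 m/s²
t = 3000 ms × 0.001 = 3.0 s
v = v₀ + a × t = 8.0 + 4.99872 × 3.0 = 22.9962 m/s
v = 22.9962 m/s / 0.2777777777777778 = 82.79 km/h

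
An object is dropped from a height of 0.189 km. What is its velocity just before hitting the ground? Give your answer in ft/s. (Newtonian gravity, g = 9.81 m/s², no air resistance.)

h = 0.189 km × 1000.0 = 189.0 m
v = √(2gh) = √(2 × 9.81 × 189.0) = 60.8948 m/s
v = 60.8948 m/s / 0.3048 = 199.8 ft/s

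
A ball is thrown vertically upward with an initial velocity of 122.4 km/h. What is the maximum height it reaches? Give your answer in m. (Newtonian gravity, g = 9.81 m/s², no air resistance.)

v₀ = 122.4 km/h × 0.2777777777777778 = 34.0 m/s
h_max = v₀² / (2g) = 34.0² / (2 × 9.81) = 1156.0 / 19.62 = 58.92 m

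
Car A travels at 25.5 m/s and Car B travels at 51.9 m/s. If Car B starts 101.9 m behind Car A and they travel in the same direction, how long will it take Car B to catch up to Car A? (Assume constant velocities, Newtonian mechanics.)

Relative speed: v_rel = 51.9 - 25.5 = 26.4 m/s
Time to catch: t = d₀/v_rel = 101.9/26.4 = 3.86 s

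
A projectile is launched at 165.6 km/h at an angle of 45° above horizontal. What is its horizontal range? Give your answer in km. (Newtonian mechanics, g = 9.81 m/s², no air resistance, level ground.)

v₀ = 165.6 km/h × 0.2777777777777778 = 46.0 m/s
R = v₀² × sin(2θ) / g = 46.0² × sin(2 × 45°) / 9.81 = 2116.0 × 1.0 / 9.81 = 215.698 m
R = 215.698 m / 1000.0 = 0.2157 km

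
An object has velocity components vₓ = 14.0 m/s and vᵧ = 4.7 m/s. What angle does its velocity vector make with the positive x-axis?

θ = arctan(vᵧ/vₓ) = arctan(4.7/14.0) = 18.56°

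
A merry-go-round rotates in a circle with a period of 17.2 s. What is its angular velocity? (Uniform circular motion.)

ω = 2π/T = 2π/17.2 = 0.3653 rad/s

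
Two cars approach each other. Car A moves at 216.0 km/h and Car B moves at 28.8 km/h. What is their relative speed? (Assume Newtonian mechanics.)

v_rel = v_A + v_B = 216.0 + 28.8 = 244.8 km/h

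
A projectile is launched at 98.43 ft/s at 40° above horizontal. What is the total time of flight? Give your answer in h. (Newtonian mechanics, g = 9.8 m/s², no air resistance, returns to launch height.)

v₀ = 98.43 ft/s × 0.3048 = 30.0015 m/s
T = 2 × v₀ × sin(θ) / g = 2 × 30.0015 × sin(40°) / 9.8 = 2 × 30.0015 × 0.642788 / 9.8 = 3.93563 s
T = 3.93563 s / 3600.0 = 0.001093 h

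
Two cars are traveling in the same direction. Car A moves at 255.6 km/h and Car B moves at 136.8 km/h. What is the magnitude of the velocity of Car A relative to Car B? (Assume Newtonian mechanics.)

v_rel = |v_A - v_B| = |255.6 - 136.8| = 118.8 km/h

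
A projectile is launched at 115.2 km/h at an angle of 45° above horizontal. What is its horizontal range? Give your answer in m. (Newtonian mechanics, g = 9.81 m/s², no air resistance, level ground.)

v₀ = 115.2 km/h × 0.2777777777777778 = 32.0 m/s
R = v₀² × sin(2θ) / g = 32.0² × sin(2 × 45°) / 9.81 = 1024.0 × 1.0 / 9.81 = 104.4 m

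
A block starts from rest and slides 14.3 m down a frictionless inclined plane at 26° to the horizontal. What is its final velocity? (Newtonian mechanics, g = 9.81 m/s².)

a = g sin(θ) = 9.81 × sin(26°) = 4.3004 m/s²
v = √(2ad) = √(2 × 4.3004 × 14.3) = 11.09 m/s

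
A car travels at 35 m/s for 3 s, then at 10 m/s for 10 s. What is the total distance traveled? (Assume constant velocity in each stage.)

d₁ = v₁t₁ = 35 × 3 = 105 m
d₂ = v₂t₂ = 10 × 10 = 100 m
d_total = 105 + 100 = 205 m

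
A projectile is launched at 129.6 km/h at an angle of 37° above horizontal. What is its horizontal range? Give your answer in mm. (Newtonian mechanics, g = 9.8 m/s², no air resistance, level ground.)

v₀ = 129.6 km/h × 0.2777777777777778 = 36.0 m/s
R = v₀² × sin(2θ) / g = 36.0² × sin(2 × 37°) / 9.8 = 1296.0 × 0.961262 / 9.8 = 127.122 m
R = 127.122 m / 0.001 = 127100 mm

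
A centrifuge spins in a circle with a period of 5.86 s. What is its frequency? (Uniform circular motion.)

f = 1/T = 1/5.86 = 0.1706 Hz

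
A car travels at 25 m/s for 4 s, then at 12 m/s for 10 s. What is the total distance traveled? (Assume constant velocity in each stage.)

d₁ = v₁t₁ = 25 × 4 = 100 m
d₂ = v₂t₂ = 12 × 10 = 120 m
d_total = 100 + 120 = 220 m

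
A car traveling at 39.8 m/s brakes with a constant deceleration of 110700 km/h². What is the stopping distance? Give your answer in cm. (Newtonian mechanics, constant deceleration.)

a = 110700 km/h² × 7.716049382716049e-05 = 8.54167 m/s²
d = v₀² / (2a) = 39.8² / (2 × 8.54167) = 1584.04 / 17.0833 = 92.7245 m
d = 92.7245 m / 0.01 = 9272 cm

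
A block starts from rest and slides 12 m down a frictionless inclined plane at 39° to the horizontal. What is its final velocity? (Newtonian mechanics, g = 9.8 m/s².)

a = g sin(θ) = 9.8 × sin(39°) = 6.1673 m/s²
v = √(2ad) = √(2 × 6.1673 × 12) = 12.17 m/s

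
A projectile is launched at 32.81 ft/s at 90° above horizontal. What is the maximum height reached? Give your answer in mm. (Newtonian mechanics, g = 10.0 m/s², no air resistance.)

v₀ = 32.81 ft/s × 0.3048 = 10.0005 m/s
H = v₀² × sin²(θ) / (2g) = 10.0005² × sin(90°)² / (2 × 10.0) = 100.01 × 1.0 / 20.0 = 5.0005 m
H = 5.0005 m / 0.001 = 5000 mm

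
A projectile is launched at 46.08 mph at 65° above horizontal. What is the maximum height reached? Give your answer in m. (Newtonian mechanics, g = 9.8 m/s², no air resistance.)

v₀ = 46.08 mph × 0.44704 = 20.5996 m/s
H = v₀² × sin²(θ) / (2g) = 20.5996² × sin(65°)² / (2 × 9.8) = 424.344 × 0.821394 / 19.6 = 17.78 m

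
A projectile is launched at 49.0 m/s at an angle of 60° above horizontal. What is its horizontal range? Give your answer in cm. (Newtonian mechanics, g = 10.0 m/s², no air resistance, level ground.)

R = v₀² × sin(2θ) / g = 49.0² × sin(2 × 60°) / 10.0 = 2401.0 × 0.866025 / 10.0 = 207.933 m
R = 207.933 m / 0.01 = 20790 cm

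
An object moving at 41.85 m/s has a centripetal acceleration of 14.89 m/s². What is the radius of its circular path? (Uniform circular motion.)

r = v²/a_c = 41.85²/14.89 = 117.62 m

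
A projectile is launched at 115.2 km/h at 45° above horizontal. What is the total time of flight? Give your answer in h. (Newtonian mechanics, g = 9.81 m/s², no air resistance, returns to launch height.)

v₀ = 115.2 km/h × 0.2777777777777778 = 32.0 m/s
T = 2 × v₀ × sin(θ) / g = 2 × 32.0 × sin(45°) / 9.81 = 2 × 32.0 × 0.707107 / 9.81 = 4.61313 s
T = 4.61313 s / 3600.0 = 0.001281 h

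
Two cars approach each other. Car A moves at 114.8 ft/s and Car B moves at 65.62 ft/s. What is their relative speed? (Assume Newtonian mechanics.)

v_rel = v_A + v_B = 114.8 + 65.62 = 180.42 ft/s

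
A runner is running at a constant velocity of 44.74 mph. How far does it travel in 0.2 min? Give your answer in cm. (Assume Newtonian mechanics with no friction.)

v = 44.74 mph × 0.44704 = 20.0006 m/s
t = 0.2 min × 60.0 = 12.0 s
d = v × t = 20.0006 × 12.0 = 240.007 m
d = 240.007 m / 0.01 = 24000 cm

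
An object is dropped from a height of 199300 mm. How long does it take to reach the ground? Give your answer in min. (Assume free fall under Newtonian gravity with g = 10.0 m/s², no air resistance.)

h = 199300 mm × 0.001 = 199.3 m
t = √(2h/g) = √(2 × 199.3 / 10.0) = 6.31348 s
t = 6.31348 s / 60.0 = 0.1052 min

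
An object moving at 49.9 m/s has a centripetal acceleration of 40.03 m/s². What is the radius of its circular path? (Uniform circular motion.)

r = v²/a_c = 49.9²/40.03 = 62.2 m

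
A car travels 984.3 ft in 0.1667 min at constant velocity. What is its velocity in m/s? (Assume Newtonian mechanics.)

d = 984.3 ft × 0.3048 = 300.015 m
t = 0.1667 min × 60.0 = 10.002 s
v = d / t = 300.015 / 10.002 = 30.0 m/s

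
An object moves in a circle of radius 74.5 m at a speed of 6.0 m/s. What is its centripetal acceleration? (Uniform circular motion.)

a_c = v²/r = 6.0²/74.5 = 36.0/74.5 = 0.48 m/s²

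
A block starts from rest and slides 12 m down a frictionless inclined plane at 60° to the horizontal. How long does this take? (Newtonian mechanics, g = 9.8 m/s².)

a = g sin(θ) = 9.8 × sin(60°) = 8.487 m/s²
t = √(2d/a) = √(2 × 12 / 8.487) = 1.68 s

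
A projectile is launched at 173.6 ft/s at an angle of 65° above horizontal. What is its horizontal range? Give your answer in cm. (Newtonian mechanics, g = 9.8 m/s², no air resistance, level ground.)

v₀ = 173.6 ft/s × 0.3048 = 52.9133 m/s
R = v₀² × sin(2θ) / g = 52.9133² × sin(2 × 65°) / 9.8 = 2799.82 × 0.766044 / 9.8 = 218.856 m
R = 218.856 m / 0.01 = 21890 cm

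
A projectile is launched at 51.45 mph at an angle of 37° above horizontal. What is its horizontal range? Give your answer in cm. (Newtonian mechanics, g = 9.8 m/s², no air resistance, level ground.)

v₀ = 51.45 mph × 0.44704 = 23.0002 m/s
R = v₀² × sin(2θ) / g = 23.0002² × sin(2 × 37°) / 9.8 = 529.009 × 0.961262 / 9.8 = 51.8894 m
R = 51.8894 m / 0.01 = 5189 cm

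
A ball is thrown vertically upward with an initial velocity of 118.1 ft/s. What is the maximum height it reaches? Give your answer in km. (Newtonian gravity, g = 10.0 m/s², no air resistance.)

v₀ = 118.1 ft/s × 0.3048 = 35.9969 m/s
h_max = v₀² / (2g) = 35.9969² / (2 × 10.0) = 1295.78 / 20.0 = 64.789 m
h_max = 64.789 m / 1000.0 = 0.06479 km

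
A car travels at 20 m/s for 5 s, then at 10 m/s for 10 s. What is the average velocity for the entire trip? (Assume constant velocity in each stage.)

d₁ = v₁t₁ = 20 × 5 = 100 m
d₂ = v₂t₂ = 10 × 10 = 100 m
d_total = 200 m, t_total = 15 s
v_avg = d_total/t_total = 200/15 = 13.33 m/s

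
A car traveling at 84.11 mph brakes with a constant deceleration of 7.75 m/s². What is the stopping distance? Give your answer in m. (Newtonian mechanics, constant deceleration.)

v₀ = 84.11 mph × 0.44704 = 37.6005 m/s
d = v₀² / (2a) = 37.6005² / (2 × 7.75) = 1413.8 / 15.5 = 91.21 m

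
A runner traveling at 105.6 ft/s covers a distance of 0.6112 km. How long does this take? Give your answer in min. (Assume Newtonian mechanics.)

d = 0.6112 km × 1000.0 = 611.2 m
v = 105.6 ft/s × 0.3048 = 32.1869 m/s
t = d / v = 611.2 / 32.1869 = 18.9891 s
t = 18.9891 s / 60.0 = 0.3165 min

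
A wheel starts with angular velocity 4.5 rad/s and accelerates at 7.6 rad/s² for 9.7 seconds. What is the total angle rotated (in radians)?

θ = ω₀t + ½αt² = 4.5×9.7 + ½×7.6×9.7² = 401.19 rad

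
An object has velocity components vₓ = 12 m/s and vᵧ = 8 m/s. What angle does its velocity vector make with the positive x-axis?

θ = arctan(vᵧ/vₓ) = arctan(8/12) = 33.69°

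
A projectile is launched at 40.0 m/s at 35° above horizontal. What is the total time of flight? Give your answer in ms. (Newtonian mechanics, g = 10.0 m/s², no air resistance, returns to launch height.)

T = 2 × v₀ × sin(θ) / g = 2 × 40.0 × sin(35°) / 10.0 = 2 × 40.0 × 0.573576 / 10.0 = 4.58861 s
T = 4.58861 s / 0.001 = 4589 ms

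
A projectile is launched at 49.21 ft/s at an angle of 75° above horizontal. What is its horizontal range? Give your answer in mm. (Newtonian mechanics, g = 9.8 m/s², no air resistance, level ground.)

v₀ = 49.21 ft/s × 0.3048 = 14.9992 m/s
R = v₀² × sin(2θ) / g = 14.9992² × sin(2 × 75°) / 9.8 = 224.976 × 0.5 / 9.8 = 11.4784 m
R = 11.4784 m / 0.001 = 11480 mm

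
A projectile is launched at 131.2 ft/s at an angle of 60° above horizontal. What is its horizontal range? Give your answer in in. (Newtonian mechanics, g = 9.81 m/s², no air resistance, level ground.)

v₀ = 131.2 ft/s × 0.3048 = 39.9898 m/s
R = v₀² × sin(2θ) / g = 39.9898² × sin(2 × 60°) / 9.81 = 1599.18 × 0.866025 / 9.81 = 141.175 m
R = 141.175 m / 0.0254 = 5558 in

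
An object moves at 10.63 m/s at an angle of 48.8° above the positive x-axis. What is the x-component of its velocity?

vₓ = v cos(θ) = 10.63 × cos(48.8°) = 7.0 m/s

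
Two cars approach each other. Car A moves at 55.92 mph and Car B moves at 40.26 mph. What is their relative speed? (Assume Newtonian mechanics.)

v_rel = v_A + v_B = 55.92 + 40.26 = 96.18 mph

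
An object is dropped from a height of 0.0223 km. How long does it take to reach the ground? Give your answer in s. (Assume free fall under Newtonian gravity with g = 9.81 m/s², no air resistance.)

h = 0.0223 km × 1000.0 = 22.3 m
t = √(2h/g) = √(2 × 22.3 / 9.81) = 2.132 s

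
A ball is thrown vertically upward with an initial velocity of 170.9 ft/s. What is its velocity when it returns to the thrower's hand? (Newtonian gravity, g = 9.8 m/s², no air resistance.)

By conservation of energy (no air resistance), the ball returns to the throw height with the same speed as launch, but directed downward.
|v_ground| = v₀ = 170.9 ft/s
v_ground = 170.9 ft/s (downward)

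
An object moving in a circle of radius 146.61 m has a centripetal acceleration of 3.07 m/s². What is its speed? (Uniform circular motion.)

v = √(a_c × r) = √(3.07 × 146.61) = 21.22 m/s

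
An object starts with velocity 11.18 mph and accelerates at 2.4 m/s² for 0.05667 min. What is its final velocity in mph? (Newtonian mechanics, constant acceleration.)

v₀ = 11.18 mph × 0.44704 = 4.99791 m/s
t = 0.05667 min × 60.0 = 3.4002 s
v = v₀ + a × t = 4.99791 + 2.4 × 3.4002 = 13.1584 m/s
v = 13.1584 m/s / 0.44704 = 29.43 mph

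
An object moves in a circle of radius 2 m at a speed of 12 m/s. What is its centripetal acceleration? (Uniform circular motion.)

a_c = v²/r = 12²/2 = 144/2 = 72.0 m/s²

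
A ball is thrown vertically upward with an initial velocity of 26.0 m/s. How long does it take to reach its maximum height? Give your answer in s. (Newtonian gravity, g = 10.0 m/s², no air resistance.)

t_up = v₀ / g = 26.0 / 10.0 = 2.6 s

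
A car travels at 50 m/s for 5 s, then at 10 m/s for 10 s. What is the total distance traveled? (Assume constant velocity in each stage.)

d₁ = v₁t₁ = 50 × 5 = 250 m
d₂ = v₂t₂ = 10 × 10 = 100 m
d_total = 250 + 100 = 350 m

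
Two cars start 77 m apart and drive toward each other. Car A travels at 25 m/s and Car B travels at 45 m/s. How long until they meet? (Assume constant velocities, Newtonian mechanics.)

Combined speed: v_combined = 25 + 45 = 70 m/s
Time to meet: t = d/v_combined = 77/70 = 1.1 s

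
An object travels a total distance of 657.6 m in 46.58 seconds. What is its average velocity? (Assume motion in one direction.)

v_avg = Δd / Δt = 657.6 / 46.58 = 14.12 m/s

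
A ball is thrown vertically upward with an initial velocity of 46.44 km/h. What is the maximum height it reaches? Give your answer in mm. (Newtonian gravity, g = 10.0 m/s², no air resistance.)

v₀ = 46.44 km/h × 0.2777777777777778 = 12.9 m/s
h_max = v₀² / (2g) = 12.9² / (2 × 10.0) = 166.41 / 20.0 = 8.3205 m
h_max = 8.3205 m / 0.001 = 8320 mm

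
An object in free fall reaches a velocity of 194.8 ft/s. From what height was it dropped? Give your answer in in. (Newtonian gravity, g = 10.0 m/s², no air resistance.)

v = 194.8 ft/s × 0.3048 = 59.375 m/s
h = v² / (2g) = 59.375² / (2 × 10.0) = 176.27 m
h = 176.27 m / 0.0254 = 6940 in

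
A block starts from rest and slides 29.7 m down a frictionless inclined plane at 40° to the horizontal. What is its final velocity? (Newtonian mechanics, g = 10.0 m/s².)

a = g sin(θ) = 10.0 × sin(40°) = 6.4279 m/s²
v = √(2ad) = √(2 × 6.4279 × 29.7) = 19.54 m/s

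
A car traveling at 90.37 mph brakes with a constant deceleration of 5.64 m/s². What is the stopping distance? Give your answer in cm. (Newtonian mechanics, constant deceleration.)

v₀ = 90.37 mph × 0.44704 = 40.399 m/s
d = v₀² / (2a) = 40.399² / (2 × 5.64) = 1632.08 / 11.28 = 144.688 m
d = 144.688 m / 0.01 = 14470 cm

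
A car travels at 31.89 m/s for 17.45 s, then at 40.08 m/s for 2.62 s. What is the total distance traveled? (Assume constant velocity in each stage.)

d₁ = v₁t₁ = 31.89 × 17.45 = 556.4805 m
d₂ = v₂t₂ = 40.08 × 2.62 = 105.0096 m
d_total = 556.4805 + 105.0096 = 661.49 m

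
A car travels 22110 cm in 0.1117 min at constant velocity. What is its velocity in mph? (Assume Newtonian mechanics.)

d = 22110 cm × 0.01 = 221.1 m
t = 0.1117 min × 60.0 = 6.702 s
v = d / t = 221.1 / 6.702 = 32.9902 m/s
v = 32.9902 m/s / 0.44704 = 73.8 mph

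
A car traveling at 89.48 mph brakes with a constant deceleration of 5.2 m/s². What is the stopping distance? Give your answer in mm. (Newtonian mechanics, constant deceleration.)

v₀ = 89.48 mph × 0.44704 = 40.0011 m/s
d = v₀² / (2a) = 40.0011² / (2 × 5.2) = 1600.09 / 10.4 = 153.855 m
d = 153.855 m / 0.001 = 153900 mm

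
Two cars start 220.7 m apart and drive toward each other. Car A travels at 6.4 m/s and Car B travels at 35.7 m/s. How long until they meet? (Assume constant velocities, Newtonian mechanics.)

Combined speed: v_combined = 6.4 + 35.7 = 42.1 m/s
Time to meet: t = d/v_combined = 220.7/42.1 = 5.24 s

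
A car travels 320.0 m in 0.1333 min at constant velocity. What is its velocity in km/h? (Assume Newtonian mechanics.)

t = 0.1333 min × 60.0 = 7.998 s
v = d / t = 320.0 / 7.998 = 40.01 m/s
v = 40.01 m/s / 0.2777777777777778 = 144.0 km/h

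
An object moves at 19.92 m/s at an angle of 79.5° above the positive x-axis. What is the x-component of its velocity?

vₓ = v cos(θ) = 19.92 × cos(79.5°) = 3.63 m/s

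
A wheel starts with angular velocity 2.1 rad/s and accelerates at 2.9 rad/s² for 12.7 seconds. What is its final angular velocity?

ω = ω₀ + αt = 2.1 + 2.9 × 12.7 = 38.93 rad/s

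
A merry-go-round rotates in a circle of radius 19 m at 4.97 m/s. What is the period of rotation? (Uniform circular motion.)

T = 2πr/v = 2π×19/4.97 = 24.02 s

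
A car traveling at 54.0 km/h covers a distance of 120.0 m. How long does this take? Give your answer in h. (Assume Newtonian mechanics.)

v = 54.0 km/h × 0.2777777777777778 = 15.0 m/s
t = d / v = 120.0 / 15.0 = 8.0 s
t = 8.0 s / 3600.0 = 0.002222 h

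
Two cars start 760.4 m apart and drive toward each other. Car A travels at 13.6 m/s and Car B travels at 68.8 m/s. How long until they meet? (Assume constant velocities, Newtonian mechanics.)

Combined speed: v_combined = 13.6 + 68.8 = 82.4 m/s
Time to meet: t = d/v_combined = 760.4/82.4 = 9.23 s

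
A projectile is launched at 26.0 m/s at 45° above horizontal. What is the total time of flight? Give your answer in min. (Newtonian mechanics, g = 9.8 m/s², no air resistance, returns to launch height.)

T = 2 × v₀ × sin(θ) / g = 2 × 26.0 × sin(45°) / 9.8 = 2 × 26.0 × 0.707107 / 9.8 = 3.752 s
T = 3.752 s / 60.0 = 0.06253 min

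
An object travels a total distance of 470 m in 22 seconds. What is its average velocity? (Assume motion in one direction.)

v_avg = Δd / Δt = 470 / 22 = 21.36 m/s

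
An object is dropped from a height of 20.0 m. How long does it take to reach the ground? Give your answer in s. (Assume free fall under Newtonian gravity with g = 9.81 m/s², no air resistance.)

t = √(2h/g) = √(2 × 20.0 / 9.81) = 2.019 s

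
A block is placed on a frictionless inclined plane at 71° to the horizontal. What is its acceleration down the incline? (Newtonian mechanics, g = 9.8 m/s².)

a = g sin(θ) = 9.8 × sin(71°) = 9.8 × 0.9455 = 9.27 m/s²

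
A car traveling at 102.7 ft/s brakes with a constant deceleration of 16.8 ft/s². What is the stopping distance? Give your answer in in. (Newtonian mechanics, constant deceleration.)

v₀ = 102.7 ft/s × 0.3048 = 31.303 m/s
a = 16.8 ft/s² × 0.3048 = 5.12064 m/s²
d = v₀² / (2a) = 31.303² / (2 × 5.12064) = 979.878 / 10.2413 = 95.6791 m
d = 95.6791 m / 0.0254 = 3767 in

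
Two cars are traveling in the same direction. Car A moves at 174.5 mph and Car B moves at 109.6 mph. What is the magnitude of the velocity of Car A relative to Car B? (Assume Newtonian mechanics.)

v_rel = |v_A - v_B| = |174.5 - 109.6| = 64.9 mph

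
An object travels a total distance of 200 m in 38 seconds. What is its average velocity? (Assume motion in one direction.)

v_avg = Δd / Δt = 200 / 38 = 5.26 m/s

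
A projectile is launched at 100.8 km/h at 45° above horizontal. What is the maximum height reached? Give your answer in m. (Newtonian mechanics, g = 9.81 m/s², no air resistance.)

v₀ = 100.8 km/h × 0.2777777777777778 = 28.0 m/s
H = v₀² × sin²(θ) / (2g) = 28.0² × sin(45°)² / (2 × 9.81) = 784.0 × 0.5 / 19.62 = 19.98 m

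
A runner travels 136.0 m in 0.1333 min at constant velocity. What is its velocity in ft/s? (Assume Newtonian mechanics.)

t = 0.1333 min × 60.0 = 7.998 s
v = d / t = 136.0 / 7.998 = 17.0043 m/s
v = 17.0043 m/s / 0.3048 = 55.79 ft/s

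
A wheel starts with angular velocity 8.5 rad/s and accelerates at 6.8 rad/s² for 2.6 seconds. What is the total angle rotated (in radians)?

θ = ω₀t + ½αt² = 8.5×2.6 + ½×6.8×2.6² = 45.08 rad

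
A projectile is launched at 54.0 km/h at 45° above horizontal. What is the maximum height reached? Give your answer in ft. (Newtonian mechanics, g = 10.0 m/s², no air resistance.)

v₀ = 54.0 km/h × 0.2777777777777778 = 15.0 m/s
H = v₀² × sin²(θ) / (2g) = 15.0² × sin(45°)² / (2 × 10.0) = 225.0 × 0.5 / 20.0 = 5.625 m
H = 5.625 m / 0.3048 = 18.45 ft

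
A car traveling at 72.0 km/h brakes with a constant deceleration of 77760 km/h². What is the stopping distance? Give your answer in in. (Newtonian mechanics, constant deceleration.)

v₀ = 72.0 km/h × 0.2777777777777778 = 20.0 m/s
a = 77760 km/h² × 7.716049382716049e-05 = 6.0 m/s²
d = v₀² / (2a) = 20.0² / (2 × 6.0) = 400.0 / 12.0 = 33.3333 m
d = 33.3333 m / 0.0254 = 1312 in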